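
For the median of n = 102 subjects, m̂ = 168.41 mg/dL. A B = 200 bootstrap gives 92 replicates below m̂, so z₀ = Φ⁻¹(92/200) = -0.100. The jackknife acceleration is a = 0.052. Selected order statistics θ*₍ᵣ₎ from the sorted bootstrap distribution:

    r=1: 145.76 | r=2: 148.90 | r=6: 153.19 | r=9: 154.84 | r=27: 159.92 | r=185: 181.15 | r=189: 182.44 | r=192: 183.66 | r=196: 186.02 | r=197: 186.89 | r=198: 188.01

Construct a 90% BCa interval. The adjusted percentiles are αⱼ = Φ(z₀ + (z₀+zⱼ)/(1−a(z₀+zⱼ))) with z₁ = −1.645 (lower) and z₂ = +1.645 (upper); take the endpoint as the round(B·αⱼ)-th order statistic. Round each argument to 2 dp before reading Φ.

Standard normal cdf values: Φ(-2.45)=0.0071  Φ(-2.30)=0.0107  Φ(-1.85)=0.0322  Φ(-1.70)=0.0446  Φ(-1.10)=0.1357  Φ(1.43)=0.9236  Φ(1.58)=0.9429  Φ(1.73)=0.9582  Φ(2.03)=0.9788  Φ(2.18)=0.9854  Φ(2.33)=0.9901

Lower: z₀ + z₁ = -0.100 + (-1.645) = -1.745; 1 − a(z₀+z₁) = 1 − (0.052)(-1.745) = 1.0907; argument = -0.100 + (-1.745)/1.0907 = -1.6998 → -1.70.
α₁ = Φ(-1.70) = 0.0446; rank = round(200 × 0.0446) = 9; θ*₍9₎ = 154.84.
Upper: z₀ + z₂ = 1.545; 1 − a(z₀+z₂) = 0.9197; argument = 1.5800 → 1.58; α₂ = 0.9429; rank = 189; θ*₍189₎ = 182.44.

(154.84, 182.44)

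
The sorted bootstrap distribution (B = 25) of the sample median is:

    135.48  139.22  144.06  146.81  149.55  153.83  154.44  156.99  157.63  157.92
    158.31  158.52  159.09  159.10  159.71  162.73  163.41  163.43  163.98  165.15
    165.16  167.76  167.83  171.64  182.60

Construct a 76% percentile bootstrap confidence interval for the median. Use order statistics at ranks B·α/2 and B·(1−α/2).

(144.06, 167.76)

α = 0.24; lower rank = 25 × 0.120 = 3; upper rank = 25 × 0.880 = 22.
The 3rd smallest replicate is 144.06; the 22nd is 167.76.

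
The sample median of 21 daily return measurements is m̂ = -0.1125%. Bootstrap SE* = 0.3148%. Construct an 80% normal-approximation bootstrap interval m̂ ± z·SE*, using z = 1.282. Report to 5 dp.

Margin = 1.282 × 0.3148 = 0.403574
Interval: -0.1125 ± 0.403574

(-0.51607, 0.29107)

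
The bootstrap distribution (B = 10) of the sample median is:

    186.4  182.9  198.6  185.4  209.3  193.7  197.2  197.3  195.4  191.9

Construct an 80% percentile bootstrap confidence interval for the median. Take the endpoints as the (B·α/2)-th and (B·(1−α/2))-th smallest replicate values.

(182.9, 198.6)

Sorted replicates: 182.9, 185.4, 186.4, 191.9, 193.7, 195.4, 197.2, 197.3, 198.6, 209.3
α = 0.20; lower rank = 10 × 0.100 = 1; upper rank = 10 × 0.900 = 9.
The 1st smallest replicate is 182.9; the 9th is 198.6.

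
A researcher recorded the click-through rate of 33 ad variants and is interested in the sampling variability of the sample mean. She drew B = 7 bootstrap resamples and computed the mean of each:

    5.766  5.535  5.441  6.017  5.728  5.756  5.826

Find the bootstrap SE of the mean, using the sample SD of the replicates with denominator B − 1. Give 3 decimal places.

Bootstrap SE is the standard deviation of the 7 replicate means.
Mean of replicates: (5.766 + 5.535 + 5.441 + 6.017 + 5.728 + 5.756 + 5.826) / 7 = 40.0690 / 7 = 5.7241
Sum of squared deviations: (+0.0419)² + (−0.1891)² + (−0.2831)² + (+0.2929)² + (+0.0039)² + (+0.0319)² + (+0.1019)² = 0.2149
Variance = 0.2149 / 6 = 0.0358
SE* = √0.0358

SE* = 0.189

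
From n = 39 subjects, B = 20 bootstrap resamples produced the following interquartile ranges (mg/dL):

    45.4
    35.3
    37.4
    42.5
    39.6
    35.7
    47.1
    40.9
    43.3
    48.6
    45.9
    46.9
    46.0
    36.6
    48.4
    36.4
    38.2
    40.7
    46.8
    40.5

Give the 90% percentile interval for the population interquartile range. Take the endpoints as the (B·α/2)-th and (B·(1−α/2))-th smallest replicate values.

Sorted replicates: 35.3, 35.7, 36.4, 36.6, 37.4, 38.2, 39.6, 40.5, 40.7, 40.9, 42.5, 43.3, 45.4, 45.9, 46.0, 46.8, 46.9, 47.1, 48.4, 48.6
α = 0.10; lower rank = 20 × 0.050 = 1; upper rank = 20 × 0.950 = 19.
The 1st smallest replicate is 35.3; the 19th is 48.4.

(35.3, 48.4)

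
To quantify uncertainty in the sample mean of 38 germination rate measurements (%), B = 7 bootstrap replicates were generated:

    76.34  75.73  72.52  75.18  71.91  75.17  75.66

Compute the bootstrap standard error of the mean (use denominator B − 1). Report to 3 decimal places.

SE* = 1.715

Bootstrap SE is the standard deviation of the 7 replicate means.
Mean of replicates: (76.34 + 75.73 + 72.52 + 75.18 + 71.91 + 75.17 + 75.66) / 7 = 522.5100 / 7 = 74.6443
Sum of squared deviations: (+1.6957)² + (+1.0857)² + (−2.1243)² + (+0.5357)² + (−2.7343)² + (+0.5257)² + (+1.0157)² = 17.6382
Variance = 17.6382 / 6 = 2.9397
SE* = √2.9397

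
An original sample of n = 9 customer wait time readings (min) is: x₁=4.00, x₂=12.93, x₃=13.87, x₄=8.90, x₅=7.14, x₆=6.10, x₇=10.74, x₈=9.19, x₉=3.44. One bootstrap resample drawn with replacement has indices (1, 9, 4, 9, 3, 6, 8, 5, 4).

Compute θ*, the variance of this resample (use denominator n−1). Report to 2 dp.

Resample values: 4.00, 3.44, 8.90, 3.44, 13.87, 6.10, 9.19, 7.14, 8.90.
Mean = 7.2200; sum of squared deviations = 93.9542
s² = 93.9542 / 8 = 11.7443

θ* = 11.74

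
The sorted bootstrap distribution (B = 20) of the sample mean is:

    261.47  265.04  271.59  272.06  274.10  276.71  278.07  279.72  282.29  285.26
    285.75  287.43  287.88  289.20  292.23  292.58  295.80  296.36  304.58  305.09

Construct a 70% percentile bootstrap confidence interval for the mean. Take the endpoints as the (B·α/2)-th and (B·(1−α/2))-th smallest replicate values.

α = 0.30; lower rank = 20 × 0.150 = 3; upper rank = 20 × 0.850 = 17.
The 3rd smallest replicate is 271.59; the 17th is 295.80.

(271.59, 295.80)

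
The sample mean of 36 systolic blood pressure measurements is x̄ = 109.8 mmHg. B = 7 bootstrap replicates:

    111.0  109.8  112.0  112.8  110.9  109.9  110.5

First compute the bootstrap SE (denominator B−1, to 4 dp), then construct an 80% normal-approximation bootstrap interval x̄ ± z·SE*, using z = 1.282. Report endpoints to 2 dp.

Mean of replicates = 110.9857; sum of squared deviations = 7.1486; SE* = √(7.1486/6) = 1.0915
Margin = 1.282 × 1.0915 = 1.399
Interval: 109.8 ± 1.399

(108.40, 111.20)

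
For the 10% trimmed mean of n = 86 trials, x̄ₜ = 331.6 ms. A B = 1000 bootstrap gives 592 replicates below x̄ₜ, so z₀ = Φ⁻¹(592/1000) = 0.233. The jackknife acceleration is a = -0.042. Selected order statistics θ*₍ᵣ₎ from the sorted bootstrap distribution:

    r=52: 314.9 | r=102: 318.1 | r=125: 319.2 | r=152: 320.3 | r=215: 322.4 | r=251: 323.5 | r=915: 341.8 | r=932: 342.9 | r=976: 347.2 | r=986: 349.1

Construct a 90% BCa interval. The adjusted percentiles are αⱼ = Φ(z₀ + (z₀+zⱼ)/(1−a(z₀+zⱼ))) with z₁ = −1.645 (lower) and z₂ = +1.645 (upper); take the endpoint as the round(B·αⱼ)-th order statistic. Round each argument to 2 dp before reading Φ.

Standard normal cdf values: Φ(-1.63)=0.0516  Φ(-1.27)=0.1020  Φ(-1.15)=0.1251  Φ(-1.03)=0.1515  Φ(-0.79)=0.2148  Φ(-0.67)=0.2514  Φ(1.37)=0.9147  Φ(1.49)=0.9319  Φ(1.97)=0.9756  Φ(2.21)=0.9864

(318.1, 347.2)

Lower: z₀ + z₁ = 0.233 + (-1.645) = -1.412; 1 − a(z₀+z₁) = 1 − (-0.042)(-1.412) = 0.9407; argument = 0.233 + (-1.412)/0.9407 = -1.2680 → -1.27.
α₁ = Φ(-1.27) = 0.1020; rank = round(1000 × 0.1020) = 102; θ*₍102₎ = 318.1.
Upper: z₀ + z₂ = 1.878; 1 − a(z₀+z₂) = 1.0789; argument = 1.9737 → 1.97; α₂ = 0.9756; rank = 976; θ*₍976₎ = 347.2.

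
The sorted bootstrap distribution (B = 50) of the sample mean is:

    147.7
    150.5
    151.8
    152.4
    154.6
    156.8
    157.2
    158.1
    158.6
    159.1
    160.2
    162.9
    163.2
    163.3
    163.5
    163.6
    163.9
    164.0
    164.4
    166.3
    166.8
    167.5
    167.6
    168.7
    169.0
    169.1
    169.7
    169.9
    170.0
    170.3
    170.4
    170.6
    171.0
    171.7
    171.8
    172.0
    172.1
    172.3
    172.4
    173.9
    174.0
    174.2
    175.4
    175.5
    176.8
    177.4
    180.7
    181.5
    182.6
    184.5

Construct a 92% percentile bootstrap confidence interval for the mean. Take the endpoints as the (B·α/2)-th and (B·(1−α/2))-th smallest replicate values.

α = 0.08; lower rank = 50 × 0.040 = 2; upper rank = 50 × 0.960 = 48.
The 2nd smallest replicate is 150.5; the 48th is 181.5.

(150.5, 181.5)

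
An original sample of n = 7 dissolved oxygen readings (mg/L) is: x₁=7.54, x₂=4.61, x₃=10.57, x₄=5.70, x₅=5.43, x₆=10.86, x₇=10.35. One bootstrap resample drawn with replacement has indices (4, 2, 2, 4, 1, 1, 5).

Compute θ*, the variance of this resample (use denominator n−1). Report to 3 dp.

Resample values: 5.70, 4.61, 4.61, 5.70, 7.54, 7.54, 5.43.
Mean = 5.8757; sum of squared deviations = 9.0042
s² = 9.0042 / 6 = 1.5007

θ* = 1.501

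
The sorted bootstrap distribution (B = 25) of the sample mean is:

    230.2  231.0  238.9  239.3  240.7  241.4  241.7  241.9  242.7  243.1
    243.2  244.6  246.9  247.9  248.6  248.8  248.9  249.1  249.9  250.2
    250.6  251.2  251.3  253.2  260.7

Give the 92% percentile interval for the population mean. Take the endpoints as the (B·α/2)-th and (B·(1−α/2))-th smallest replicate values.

α = 0.08; lower rank = 25 × 0.040 = 1; upper rank = 25 × 0.960 = 24.
The 1st smallest replicate is 230.2; the 24th is 253.2.

(230.2, 253.2)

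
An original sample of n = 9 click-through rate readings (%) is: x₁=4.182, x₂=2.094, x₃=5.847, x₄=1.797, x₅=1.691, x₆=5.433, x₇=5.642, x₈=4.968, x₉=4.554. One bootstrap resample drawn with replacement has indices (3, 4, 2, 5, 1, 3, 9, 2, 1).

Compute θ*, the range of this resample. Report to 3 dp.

Resample values: 5.847, 1.797, 2.094, 1.691, 4.182, 5.847, 4.554, 2.094, 4.182.
Range = 5.847 − 1.691 = 4.156

θ* = 4.156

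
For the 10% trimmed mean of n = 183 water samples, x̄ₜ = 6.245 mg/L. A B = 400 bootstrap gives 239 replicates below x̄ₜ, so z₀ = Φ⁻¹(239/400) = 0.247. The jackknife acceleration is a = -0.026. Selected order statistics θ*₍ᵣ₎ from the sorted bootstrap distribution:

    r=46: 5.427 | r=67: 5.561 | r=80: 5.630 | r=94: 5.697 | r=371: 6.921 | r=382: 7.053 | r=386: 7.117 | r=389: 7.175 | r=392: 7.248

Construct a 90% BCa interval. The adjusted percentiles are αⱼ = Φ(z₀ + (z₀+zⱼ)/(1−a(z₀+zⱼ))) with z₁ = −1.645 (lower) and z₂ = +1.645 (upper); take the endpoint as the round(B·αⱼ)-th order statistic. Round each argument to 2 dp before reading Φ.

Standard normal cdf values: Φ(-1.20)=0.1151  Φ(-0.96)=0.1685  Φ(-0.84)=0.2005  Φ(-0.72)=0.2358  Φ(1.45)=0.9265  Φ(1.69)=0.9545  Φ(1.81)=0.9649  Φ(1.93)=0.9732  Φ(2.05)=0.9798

Lower: z₀ + z₁ = 0.247 + (-1.645) = -1.398; 1 − a(z₀+z₁) = 1 − (-0.026)(-1.398) = 0.9637; argument = 0.247 + (-1.398)/0.9637 = -1.2037 → -1.20.
α₁ = Φ(-1.20) = 0.1151; rank = round(400 × 0.1151) = 46; θ*₍46₎ = 5.427.
Upper: z₀ + z₂ = 1.892; 1 − a(z₀+z₂) = 1.0492; argument = 2.0503 → 2.05; α₂ = 0.9798; rank = 392; θ*₍392₎ = 7.248.

(5.427, 7.248)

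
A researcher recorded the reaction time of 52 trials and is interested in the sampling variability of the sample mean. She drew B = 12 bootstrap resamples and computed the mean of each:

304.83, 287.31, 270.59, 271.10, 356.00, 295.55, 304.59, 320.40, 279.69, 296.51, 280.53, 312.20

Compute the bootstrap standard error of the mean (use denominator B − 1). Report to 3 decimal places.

Bootstrap SE is the standard deviation of the 12 replicate means.
Mean of replicates: (304.83 + 287.31 + 270.59 + 271.10 + 356.00 + 295.55 + 304.59 + 320.40 + 279.69 + 296.51 + 280.53 + 312.20) / 12 = 3579.3000 / 12 = 298.2750
Sum of squared deviations: (+6.5550)² + (−10.9650)² + (−27.6850)² + (−27.1750)² + (+57.7250)² + (−2.7250)² + (+6.3150)² + (+22.1250)² + (−18.5850)² + (−1.7650)² + (−17.7450)² + (+13.9250)² = 6394.4433
Variance = 6394.4433 / 11 = 581.3130
SE* = √581.3130

SE* = 24.110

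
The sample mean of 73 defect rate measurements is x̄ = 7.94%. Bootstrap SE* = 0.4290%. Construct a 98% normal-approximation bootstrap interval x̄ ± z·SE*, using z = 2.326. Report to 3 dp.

(6.942, 8.938)

Margin = 2.326 × 0.4290 = 0.9979
Interval: 7.94 ± 0.9979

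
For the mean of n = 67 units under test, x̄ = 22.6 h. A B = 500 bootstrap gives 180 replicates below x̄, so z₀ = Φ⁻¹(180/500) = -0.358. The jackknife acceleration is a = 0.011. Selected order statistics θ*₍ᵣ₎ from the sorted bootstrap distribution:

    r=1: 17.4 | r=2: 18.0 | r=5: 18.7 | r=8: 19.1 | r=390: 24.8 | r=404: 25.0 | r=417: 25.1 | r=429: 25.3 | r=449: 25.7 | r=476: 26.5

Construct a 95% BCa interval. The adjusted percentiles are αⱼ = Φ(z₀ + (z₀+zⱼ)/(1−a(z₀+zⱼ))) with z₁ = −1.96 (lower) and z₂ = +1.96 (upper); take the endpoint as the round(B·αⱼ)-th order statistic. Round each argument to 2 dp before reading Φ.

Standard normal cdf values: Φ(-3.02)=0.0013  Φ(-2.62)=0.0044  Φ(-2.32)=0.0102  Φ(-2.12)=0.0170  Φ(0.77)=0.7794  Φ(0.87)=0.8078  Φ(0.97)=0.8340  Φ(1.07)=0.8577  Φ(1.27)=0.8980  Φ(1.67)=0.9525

(18.0, 25.7)

Lower: z₀ + z₁ = -0.358 + (-1.960) = -2.318; 1 − a(z₀+z₁) = 1 − (0.011)(-2.318) = 1.0255; argument = -0.358 + (-2.318)/1.0255 = -2.6184 → -2.62.
α₁ = Φ(-2.62) = 0.0044; rank = round(500 × 0.0044) = 2; θ*₍2₎ = 18.0.
Upper: z₀ + z₂ = 1.602; 1 − a(z₀+z₂) = 0.9824; argument = 1.2727 → 1.27; α₂ = 0.8980; rank = 449; θ*₍449₎ = 25.7.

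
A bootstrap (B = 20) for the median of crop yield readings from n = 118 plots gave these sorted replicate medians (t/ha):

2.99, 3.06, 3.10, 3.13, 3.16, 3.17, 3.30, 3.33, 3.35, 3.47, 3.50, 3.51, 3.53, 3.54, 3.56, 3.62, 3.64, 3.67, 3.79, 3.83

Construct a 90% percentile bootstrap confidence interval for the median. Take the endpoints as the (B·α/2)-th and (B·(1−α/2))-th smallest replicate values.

(2.99, 3.79)

α = 0.10; lower rank = 20 × 0.050 = 1; upper rank = 20 × 0.950 = 19.
The 1st smallest replicate is 2.99; the 19th is 3.79.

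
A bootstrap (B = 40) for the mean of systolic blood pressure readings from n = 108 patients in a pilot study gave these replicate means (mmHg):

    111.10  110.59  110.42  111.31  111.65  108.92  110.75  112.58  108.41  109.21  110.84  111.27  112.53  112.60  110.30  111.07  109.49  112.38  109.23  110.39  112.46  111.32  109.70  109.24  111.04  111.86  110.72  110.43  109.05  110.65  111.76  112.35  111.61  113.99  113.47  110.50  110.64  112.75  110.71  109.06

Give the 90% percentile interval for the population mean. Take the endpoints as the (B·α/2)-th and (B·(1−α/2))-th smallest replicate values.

(108.92, 112.75)

Sorted replicates: 108.41, 108.92, 109.05, 109.06, 109.21, 109.23, 109.24, 109.49, 109.70, 110.30, 110.39, 110.42, 110.43, 110.50, 110.59, 110.64, 110.65, 110.71, 110.72, 110.75, 110.84, 111.04, 111.07, 111.10, 111.27, 111.31, 111.32, 111.61, 111.65, 111.76, 111.86, 112.35, 112.38, 112.46, 112.53, 112.58, 112.60, 112.75, 113.47, 113.99
α = 0.10; lower rank = 40 × 0.050 = 2; upper rank = 40 × 0.950 = 38.
The 2nd smallest replicate is 108.92; the 38th is 112.75.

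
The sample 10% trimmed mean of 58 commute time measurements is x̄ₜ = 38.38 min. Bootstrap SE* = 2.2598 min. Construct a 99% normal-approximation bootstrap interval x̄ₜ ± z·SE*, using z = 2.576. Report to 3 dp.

(32.559, 44.201)

Margin = 2.576 × 2.2598 = 5.8212
Interval: 38.38 ± 5.8212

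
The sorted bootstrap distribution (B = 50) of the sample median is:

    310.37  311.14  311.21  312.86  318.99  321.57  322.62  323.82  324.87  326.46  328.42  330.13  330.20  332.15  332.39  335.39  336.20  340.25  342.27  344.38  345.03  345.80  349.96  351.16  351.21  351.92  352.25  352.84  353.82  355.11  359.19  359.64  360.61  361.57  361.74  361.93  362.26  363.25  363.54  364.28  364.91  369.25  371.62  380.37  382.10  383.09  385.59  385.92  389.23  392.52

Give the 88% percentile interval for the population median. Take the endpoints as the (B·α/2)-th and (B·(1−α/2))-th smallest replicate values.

α = 0.12; lower rank = 50 × 0.060 = 3; upper rank = 50 × 0.940 = 47.
The 3rd smallest replicate is 311.21; the 47th is 385.59.

(311.21, 385.59)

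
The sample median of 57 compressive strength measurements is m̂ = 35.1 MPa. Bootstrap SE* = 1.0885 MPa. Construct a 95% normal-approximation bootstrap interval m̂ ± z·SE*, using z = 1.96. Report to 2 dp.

Margin = 1.96 × 1.0885 = 2.133
Interval: 35.1 ± 2.133

(32.97, 37.23)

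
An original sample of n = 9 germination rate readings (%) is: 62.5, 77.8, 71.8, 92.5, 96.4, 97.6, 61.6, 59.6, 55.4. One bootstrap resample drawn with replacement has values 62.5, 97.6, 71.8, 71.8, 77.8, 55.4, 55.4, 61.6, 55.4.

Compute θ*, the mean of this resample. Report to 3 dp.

Mean = (62.5 + 97.6 + 71.8 + 71.8 + 77.8 + 55.4 + 55.4 + 61.6 + 55.4) / 9 = 609.30 / 9 = 67.700

θ* = 67.700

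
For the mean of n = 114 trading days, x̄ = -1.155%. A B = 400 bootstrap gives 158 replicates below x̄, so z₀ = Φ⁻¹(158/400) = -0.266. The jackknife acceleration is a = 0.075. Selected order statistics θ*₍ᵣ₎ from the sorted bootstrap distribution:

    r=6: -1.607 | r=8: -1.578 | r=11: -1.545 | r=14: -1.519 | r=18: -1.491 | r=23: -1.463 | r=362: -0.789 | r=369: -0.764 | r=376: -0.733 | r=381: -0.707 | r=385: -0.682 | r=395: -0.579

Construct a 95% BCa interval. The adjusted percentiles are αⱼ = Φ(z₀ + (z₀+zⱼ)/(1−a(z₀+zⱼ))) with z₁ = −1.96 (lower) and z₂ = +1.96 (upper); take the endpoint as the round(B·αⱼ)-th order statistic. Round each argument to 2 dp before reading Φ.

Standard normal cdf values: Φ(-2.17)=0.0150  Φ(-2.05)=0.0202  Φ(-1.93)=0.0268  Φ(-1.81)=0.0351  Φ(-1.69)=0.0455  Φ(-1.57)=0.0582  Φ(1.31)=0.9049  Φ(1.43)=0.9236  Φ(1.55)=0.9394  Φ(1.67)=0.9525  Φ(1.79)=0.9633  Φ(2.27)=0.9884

Lower: z₀ + z₁ = -0.266 + (-1.960) = -2.226; 1 − a(z₀+z₁) = 1 − (0.075)(-2.226) = 1.1669; argument = -0.266 + (-2.226)/1.1669 = -2.1735 → -2.17.
α₁ = Φ(-2.17) = 0.0150; rank = round(400 × 0.0150) = 6; θ*₍6₎ = -1.607.
Upper: z₀ + z₂ = 1.694; 1 − a(z₀+z₂) = 0.8730; argument = 1.6745 → 1.67; α₂ = 0.9525; rank = 381; θ*₍381₎ = -0.707.

(-1.607, -0.707)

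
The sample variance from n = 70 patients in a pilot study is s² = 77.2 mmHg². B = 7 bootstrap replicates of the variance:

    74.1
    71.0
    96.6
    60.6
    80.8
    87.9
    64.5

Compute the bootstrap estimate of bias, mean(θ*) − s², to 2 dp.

mean(θ*) = (74.1 + 71.0 + 96.6 + 60.6 + 80.8 + 87.9 + 64.5) / 7 = 76.500
bias = 76.500 − 77.2

bias = −0.70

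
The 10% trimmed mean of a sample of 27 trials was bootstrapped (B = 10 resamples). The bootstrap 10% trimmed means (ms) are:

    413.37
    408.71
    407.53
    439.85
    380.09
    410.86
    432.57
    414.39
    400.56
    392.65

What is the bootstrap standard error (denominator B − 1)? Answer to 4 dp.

SE* = 17.3982

Bootstrap SE is the standard deviation of the 10 replicate 10% trimmed means.
Mean of replicates: (413.37 + 408.71 + 407.53 + 439.85 + 380.09 + 410.86 + 432.57 + 414.39 + 400.56 + 392.65) / 10 = 4100.58000 / 10 = 410.05800
Sum of squared deviations: (+3.31200)² + (−1.34800)² + (−2.52800)² + (+29.79200)² + (−29.96800)² + (+0.80200)² + (+22.51200)² + (+4.33200)² + (−9.49800)² + (−17.40800)² = 2724.27156
Variance = 2724.27156 / 9 = 302.69684
SE* = √302.69684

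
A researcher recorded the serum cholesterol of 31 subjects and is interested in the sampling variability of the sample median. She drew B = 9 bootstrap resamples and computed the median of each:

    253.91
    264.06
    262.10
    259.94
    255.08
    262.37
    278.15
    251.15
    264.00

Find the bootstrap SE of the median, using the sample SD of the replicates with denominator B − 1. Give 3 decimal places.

Bootstrap SE is the standard deviation of the 9 replicate medians.
Mean of replicates: (253.91 + 264.06 + 262.10 + 259.94 + 255.08 + 262.37 + 278.15 + 251.15 + 264.00) / 9 = 2350.7600 / 9 = 261.1956
Sum of squared deviations: (−7.2856)² + (+2.8644)² + (+0.9044)² + (−1.2556)² + (−6.1156)² + (+1.1744)² + (+16.9544)² + (−10.0456)² + (+2.8044)² = 498.6894
Variance = 498.6894 / 8 = 62.3362
SE* = √62.3362

SE* = 7.895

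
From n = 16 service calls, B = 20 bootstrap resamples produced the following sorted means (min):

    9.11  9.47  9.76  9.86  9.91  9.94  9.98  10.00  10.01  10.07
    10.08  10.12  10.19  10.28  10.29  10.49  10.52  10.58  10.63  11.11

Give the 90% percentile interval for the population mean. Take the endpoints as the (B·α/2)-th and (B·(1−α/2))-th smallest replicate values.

α = 0.10; lower rank = 20 × 0.050 = 1; upper rank = 20 × 0.950 = 19.
The 1st smallest replicate is 9.11; the 19th is 10.63.

(9.11, 10.63)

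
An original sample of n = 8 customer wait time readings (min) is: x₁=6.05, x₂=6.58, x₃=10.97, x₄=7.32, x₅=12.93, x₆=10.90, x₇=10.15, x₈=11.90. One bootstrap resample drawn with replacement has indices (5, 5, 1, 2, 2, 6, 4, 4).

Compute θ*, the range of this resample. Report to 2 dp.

θ* = 6.88

Resample values: 12.93, 12.93, 6.05, 6.58, 6.58, 10.90, 7.32, 7.32.
Range = 12.93 − 6.05 = 6.88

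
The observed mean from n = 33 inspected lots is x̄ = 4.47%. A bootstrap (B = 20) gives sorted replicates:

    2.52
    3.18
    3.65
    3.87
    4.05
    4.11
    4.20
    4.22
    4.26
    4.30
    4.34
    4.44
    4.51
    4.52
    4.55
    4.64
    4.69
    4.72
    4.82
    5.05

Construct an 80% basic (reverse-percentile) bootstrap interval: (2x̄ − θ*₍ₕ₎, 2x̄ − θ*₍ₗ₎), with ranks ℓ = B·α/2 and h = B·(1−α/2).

Percentile endpoints at ranks 2 and 18: θ*₍2₎ = 3.18, θ*₍18₎ = 4.72.
Basic interval reflects these around x̄:
  lower = 2 × 4.47 − 4.72 = 4.22
  upper = 2 × 4.47 − 3.18 = 5.76

(4.22, 5.76)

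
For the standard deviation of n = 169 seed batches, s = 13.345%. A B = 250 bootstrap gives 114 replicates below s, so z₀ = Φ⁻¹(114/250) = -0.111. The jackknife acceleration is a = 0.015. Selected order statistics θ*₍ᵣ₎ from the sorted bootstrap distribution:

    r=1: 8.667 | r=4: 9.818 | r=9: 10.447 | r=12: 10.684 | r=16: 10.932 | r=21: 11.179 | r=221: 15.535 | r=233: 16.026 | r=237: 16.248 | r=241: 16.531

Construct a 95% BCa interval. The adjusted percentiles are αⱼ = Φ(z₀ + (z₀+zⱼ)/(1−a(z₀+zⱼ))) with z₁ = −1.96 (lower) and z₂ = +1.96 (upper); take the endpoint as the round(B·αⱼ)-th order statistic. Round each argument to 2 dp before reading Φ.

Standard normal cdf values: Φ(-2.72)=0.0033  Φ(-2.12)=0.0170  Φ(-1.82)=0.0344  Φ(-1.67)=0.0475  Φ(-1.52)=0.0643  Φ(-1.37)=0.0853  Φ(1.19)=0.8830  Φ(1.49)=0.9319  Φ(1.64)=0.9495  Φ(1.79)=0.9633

(9.818, 16.531)

Lower: z₀ + z₁ = -0.111 + (-1.960) = -2.071; 1 − a(z₀+z₁) = 1 − (0.015)(-2.071) = 1.0311; argument = -0.111 + (-2.071)/1.0311 = -2.1196 → -2.12.
α₁ = Φ(-2.12) = 0.0170; rank = round(250 × 0.0170) = 4; θ*₍4₎ = 9.818.
Upper: z₀ + z₂ = 1.849; 1 − a(z₀+z₂) = 0.9723; argument = 1.7907 → 1.79; α₂ = 0.9633; rank = 241; θ*₍241₎ = 16.531.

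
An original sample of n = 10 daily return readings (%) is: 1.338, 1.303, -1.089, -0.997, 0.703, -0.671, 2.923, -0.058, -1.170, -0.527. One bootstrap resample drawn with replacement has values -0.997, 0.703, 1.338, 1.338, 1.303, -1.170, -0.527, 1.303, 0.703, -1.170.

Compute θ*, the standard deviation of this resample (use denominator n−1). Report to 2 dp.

θ* = 1.11

Mean = 0.2824; sum of squared deviations = 11.1766
s² = 11.1766 / 9 = 1.2418
s = √1.2418 = 1.11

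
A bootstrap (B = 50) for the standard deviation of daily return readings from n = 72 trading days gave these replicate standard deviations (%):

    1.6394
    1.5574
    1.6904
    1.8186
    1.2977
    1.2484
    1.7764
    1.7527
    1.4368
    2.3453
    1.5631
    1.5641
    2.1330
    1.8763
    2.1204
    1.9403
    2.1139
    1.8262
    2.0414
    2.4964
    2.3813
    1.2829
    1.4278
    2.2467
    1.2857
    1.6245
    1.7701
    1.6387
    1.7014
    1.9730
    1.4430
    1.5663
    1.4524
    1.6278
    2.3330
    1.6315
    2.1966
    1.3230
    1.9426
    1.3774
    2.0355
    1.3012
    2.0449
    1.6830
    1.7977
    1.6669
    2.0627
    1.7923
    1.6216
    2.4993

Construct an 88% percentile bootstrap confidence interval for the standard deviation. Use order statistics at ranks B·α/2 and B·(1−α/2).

(1.2857, 2.3453)

Sorted replicates: 1.2484, 1.2829, 1.2857, 1.2977, 1.3012, 1.3230, 1.3774, 1.4278, 1.4368, 1.4430, 1.4524, 1.5574, 1.5631, 1.5641, 1.5663, 1.6216, 1.6245, 1.6278, 1.6315, 1.6387, 1.6394, 1.6669, 1.6830, 1.6904, 1.7014, 1.7527, 1.7701, 1.7764, 1.7923, 1.7977, 1.8186, 1.8262, 1.8763, 1.9403, 1.9426, 1.9730, 2.0355, 2.0414, 2.0449, 2.0627, 2.1139, 2.1204, 2.1330, 2.1966, 2.2467, 2.3330, 2.3453, 2.3813, 2.4964, 2.4993
α = 0.12; lower rank = 50 × 0.060 = 3; upper rank = 50 × 0.940 = 47.
The 3rd smallest replicate is 1.2857; the 47th is 2.3453.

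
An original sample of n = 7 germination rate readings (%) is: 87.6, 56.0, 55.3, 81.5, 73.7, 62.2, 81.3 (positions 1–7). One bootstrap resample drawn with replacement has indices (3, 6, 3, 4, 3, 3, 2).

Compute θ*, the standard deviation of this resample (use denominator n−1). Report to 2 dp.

θ* = 9.76

Resample values: 55.3, 62.2, 55.3, 81.5, 55.3, 55.3, 56.0.
Mean = 60.1286; sum of squared deviations = 571.3343
s² = 571.3343 / 6 = 95.2224
s = √95.2224 = 9.76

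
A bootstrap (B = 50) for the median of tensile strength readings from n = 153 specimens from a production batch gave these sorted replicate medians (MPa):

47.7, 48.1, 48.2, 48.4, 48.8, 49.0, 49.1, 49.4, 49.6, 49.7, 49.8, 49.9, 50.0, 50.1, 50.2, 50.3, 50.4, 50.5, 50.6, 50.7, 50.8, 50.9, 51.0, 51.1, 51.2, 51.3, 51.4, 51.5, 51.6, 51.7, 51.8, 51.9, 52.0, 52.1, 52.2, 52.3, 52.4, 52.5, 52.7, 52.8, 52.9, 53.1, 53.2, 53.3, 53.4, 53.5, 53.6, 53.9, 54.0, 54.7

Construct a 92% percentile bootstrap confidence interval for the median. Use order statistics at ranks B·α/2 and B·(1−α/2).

(48.1, 53.9)

α = 0.08; lower rank = 50 × 0.040 = 2; upper rank = 50 × 0.960 = 48.
The 2nd smallest replicate is 48.1; the 48th is 53.9.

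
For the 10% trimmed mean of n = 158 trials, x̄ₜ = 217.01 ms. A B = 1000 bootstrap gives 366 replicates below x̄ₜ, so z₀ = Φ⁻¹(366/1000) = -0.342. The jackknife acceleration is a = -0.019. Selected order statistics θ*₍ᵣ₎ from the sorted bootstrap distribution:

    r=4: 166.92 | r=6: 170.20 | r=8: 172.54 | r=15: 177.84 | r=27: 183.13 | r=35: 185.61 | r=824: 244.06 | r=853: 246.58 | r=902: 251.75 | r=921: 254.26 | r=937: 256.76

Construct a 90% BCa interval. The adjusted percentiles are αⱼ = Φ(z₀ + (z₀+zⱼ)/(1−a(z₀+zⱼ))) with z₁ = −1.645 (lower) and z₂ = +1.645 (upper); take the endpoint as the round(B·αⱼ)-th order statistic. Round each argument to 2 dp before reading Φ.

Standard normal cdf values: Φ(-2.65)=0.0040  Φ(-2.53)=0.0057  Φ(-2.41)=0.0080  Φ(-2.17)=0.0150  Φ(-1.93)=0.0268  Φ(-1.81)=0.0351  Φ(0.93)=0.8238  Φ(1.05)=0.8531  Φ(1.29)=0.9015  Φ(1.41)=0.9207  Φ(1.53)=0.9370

Lower: z₀ + z₁ = -0.342 + (-1.645) = -1.987; 1 − a(z₀+z₁) = 1 − (-0.019)(-1.987) = 0.9622; argument = -0.342 + (-1.987)/0.9622 = -2.4070 → -2.41.
α₁ = Φ(-2.41) = 0.0080; rank = round(1000 × 0.0080) = 8; θ*₍8₎ = 172.54.
Upper: z₀ + z₂ = 1.303; 1 − a(z₀+z₂) = 1.0248; argument = 0.9295 → 0.93; α₂ = 0.8238; rank = 824; θ*₍824₎ = 244.06.

(172.54, 244.06)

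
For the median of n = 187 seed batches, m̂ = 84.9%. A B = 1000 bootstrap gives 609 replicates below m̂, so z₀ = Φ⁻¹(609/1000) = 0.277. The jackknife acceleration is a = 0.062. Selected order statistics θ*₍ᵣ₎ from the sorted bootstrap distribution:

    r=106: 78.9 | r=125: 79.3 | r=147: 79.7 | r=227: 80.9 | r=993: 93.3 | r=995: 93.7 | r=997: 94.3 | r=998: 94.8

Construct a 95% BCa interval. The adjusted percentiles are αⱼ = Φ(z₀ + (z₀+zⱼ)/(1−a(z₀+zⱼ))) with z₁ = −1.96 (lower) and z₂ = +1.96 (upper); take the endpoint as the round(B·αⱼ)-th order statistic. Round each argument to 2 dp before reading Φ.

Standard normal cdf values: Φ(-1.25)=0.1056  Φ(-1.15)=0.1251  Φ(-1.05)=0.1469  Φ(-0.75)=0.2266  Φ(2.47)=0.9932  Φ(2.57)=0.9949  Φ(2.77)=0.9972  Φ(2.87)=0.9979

(78.9, 94.8)

Lower: z₀ + z₁ = 0.277 + (-1.960) = -1.683; 1 − a(z₀+z₁) = 1 − (0.062)(-1.683) = 1.1043; argument = 0.277 + (-1.683)/1.1043 = -1.2470 → -1.25.
α₁ = Φ(-1.25) = 0.1056; rank = round(1000 × 0.1056) = 106; θ*₍106₎ = 78.9.
Upper: z₀ + z₂ = 2.237; 1 − a(z₀+z₂) = 0.8613; argument = 2.8742 → 2.87; α₂ = 0.9979; rank = 998; θ*₍998₎ = 94.8.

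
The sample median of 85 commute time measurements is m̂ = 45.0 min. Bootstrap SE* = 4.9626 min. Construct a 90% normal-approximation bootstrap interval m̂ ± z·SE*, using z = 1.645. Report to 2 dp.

Margin = 1.645 × 4.9626 = 8.163
Interval: 45.0 ± 8.163

(36.84, 53.16)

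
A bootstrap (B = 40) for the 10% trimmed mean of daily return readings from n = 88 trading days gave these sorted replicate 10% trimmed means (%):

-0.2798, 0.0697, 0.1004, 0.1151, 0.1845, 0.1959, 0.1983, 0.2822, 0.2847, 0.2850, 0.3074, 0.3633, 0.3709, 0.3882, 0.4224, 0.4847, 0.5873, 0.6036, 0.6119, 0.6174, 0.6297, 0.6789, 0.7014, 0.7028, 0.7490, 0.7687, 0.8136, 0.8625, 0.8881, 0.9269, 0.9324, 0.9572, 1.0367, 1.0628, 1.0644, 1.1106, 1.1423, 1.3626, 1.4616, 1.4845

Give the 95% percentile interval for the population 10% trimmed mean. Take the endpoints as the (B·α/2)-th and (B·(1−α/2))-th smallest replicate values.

(-0.2798, 1.4616)

α = 0.05; lower rank = 40 × 0.025 = 1; upper rank = 40 × 0.975 = 39.
The 1st smallest replicate is -0.2798; the 39th is 1.4616.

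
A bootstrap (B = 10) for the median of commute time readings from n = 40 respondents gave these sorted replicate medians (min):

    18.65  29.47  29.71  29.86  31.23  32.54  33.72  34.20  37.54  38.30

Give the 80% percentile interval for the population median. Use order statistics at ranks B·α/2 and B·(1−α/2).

α = 0.20; lower rank = 10 × 0.100 = 1; upper rank = 10 × 0.900 = 9.
The 1st smallest replicate is 18.65; the 9th is 37.54.

(18.65, 37.54)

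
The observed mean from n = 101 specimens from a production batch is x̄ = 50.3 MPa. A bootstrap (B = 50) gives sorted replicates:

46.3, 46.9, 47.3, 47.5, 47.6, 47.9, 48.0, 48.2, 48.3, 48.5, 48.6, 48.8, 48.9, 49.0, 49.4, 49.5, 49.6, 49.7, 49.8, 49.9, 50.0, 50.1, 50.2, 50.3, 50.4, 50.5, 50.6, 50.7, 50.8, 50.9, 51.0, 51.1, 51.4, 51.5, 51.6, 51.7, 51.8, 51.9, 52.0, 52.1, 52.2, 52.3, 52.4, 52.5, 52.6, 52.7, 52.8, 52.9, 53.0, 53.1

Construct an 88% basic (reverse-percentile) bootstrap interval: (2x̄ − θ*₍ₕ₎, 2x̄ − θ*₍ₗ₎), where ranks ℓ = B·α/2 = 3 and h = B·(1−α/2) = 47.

(47.8, 53.3)

Percentile endpoints at ranks 3 and 47: θ*₍3₎ = 47.3, θ*₍47₎ = 52.8.
Basic interval reflects these around x̄:
  lower = 2 × 50.3 − 52.8 = 47.8
  upper = 2 × 50.3 − 47.3 = 53.3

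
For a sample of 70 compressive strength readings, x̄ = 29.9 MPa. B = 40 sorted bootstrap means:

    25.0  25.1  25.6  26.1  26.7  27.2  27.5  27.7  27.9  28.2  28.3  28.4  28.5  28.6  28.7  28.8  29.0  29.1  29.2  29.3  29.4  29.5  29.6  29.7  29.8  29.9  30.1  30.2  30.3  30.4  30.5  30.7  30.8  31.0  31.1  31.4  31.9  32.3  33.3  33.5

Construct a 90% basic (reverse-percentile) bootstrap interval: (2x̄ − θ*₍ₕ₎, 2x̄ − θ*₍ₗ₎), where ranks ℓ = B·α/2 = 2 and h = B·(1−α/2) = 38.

(27.5, 34.7)

Percentile endpoints at ranks 2 and 38: θ*₍2₎ = 25.1, θ*₍38₎ = 32.3.
Basic interval reflects these around x̄:
  lower = 2 × 29.9 − 32.3 = 27.5
  upper = 2 × 29.9 − 25.1 = 34.7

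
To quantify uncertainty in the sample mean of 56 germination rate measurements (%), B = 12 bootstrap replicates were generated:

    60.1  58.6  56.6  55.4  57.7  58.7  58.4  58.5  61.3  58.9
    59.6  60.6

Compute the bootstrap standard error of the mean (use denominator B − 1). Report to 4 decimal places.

SE* = 1.6410

Bootstrap SE is the standard deviation of the 12 replicate means.
Mean of replicates: (60.1 + 58.6 + 56.6 + 55.4 + 57.7 + 58.7 + 58.4 + 58.5 + 61.3 + 58.9 + 59.6 + 60.6) / 12 = 704.40000 / 12 = 58.70000
Sum of squared deviations: (+1.40000)² + (−0.10000)² + (−2.10000)² + (−3.30000)² + (−1.00000)² + (+0.00000)² + (−0.30000)² + (−0.20000)² + (+2.60000)² + (+0.20000)² + (+0.90000)² + (+1.90000)² = 29.62000
Variance = 29.62000 / 11 = 2.69273
SE* = √2.69273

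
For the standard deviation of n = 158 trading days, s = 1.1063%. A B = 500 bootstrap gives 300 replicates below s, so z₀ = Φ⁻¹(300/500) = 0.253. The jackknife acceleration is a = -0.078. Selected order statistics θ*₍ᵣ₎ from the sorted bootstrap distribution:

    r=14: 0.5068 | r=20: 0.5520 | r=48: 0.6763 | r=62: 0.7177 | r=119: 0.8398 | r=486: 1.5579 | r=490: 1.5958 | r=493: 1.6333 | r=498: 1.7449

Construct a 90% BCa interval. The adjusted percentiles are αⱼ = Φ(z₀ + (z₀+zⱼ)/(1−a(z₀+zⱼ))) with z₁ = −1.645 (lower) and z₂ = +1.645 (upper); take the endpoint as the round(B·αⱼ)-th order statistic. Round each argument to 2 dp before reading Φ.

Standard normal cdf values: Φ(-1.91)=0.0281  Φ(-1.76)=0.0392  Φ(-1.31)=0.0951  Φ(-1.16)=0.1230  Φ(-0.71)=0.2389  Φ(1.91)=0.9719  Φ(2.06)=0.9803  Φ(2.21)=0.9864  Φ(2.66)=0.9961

Lower: z₀ + z₁ = 0.253 + (-1.645) = -1.392; 1 − a(z₀+z₁) = 1 − (-0.078)(-1.392) = 0.8914; argument = 0.253 + (-1.392)/0.8914 = -1.3085 → -1.31.
α₁ = Φ(-1.31) = 0.0951; rank = round(500 × 0.0951) = 48; θ*₍48₎ = 0.6763.
Upper: z₀ + z₂ = 1.898; 1 − a(z₀+z₂) = 1.1480; argument = 1.9062 → 1.91; α₂ = 0.9719; rank = 486; θ*₍486₎ = 1.5579.

(0.6763, 1.5579)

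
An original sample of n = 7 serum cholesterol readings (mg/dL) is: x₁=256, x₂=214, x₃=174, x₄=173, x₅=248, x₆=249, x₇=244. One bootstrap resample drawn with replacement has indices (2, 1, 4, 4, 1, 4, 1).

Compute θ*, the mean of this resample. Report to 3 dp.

Resample values: 214, 256, 173, 173, 256, 173, 256.
Mean = (214 + 256 + 173 + 173 + 256 + 173 + 256) / 7 = 1501.0 / 7 = 214.429

θ* = 214.429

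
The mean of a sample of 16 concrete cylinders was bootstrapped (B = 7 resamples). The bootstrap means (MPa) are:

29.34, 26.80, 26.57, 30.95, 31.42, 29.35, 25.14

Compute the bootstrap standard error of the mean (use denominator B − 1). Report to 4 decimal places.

SE* = 2.3756

Bootstrap SE is the standard deviation of the 7 replicate means.
Mean of replicates: (29.34 + 26.80 + 26.57 + 30.95 + 31.42 + 29.35 + 25.14) / 7 = 199.57000 / 7 = 28.51000
Sum of squared deviations: (+0.83000)² + (−1.71000)² + (−1.94000)² + (+2.44000)² + (+2.91000)² + (+0.84000)² + (−3.37000)² = 33.86080
Variance = 33.86080 / 6 = 5.64347
SE* = √5.64347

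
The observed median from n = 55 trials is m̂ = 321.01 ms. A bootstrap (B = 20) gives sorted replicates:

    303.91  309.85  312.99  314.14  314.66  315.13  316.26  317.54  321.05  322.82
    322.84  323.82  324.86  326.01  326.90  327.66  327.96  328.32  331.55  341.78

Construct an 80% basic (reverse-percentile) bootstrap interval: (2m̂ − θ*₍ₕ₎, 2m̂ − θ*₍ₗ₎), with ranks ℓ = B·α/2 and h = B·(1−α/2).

(313.70, 332.17)

Percentile endpoints at ranks 2 and 18: θ*₍2₎ = 309.85, θ*₍18₎ = 328.32.
Basic interval reflects these around m̂:
  lower = 2 × 321.01 − 328.32 = 313.70
  upper = 2 × 321.01 − 309.85 = 332.17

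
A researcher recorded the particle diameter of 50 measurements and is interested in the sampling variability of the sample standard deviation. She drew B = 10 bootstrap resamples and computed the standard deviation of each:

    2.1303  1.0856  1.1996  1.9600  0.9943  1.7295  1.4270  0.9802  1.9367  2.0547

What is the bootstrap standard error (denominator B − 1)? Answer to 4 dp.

SE* = 0.4629

Bootstrap SE is the standard deviation of the 10 replicate standard deviations.
Mean of replicates: (2.1303 + 1.0856 + 1.1996 + 1.9600 + 0.9943 + 1.7295 + 1.4270 + 0.9802 + 1.9367 + 2.0547) / 10 = 15.49790 / 10 = 1.54979
Sum of squared deviations: (+0.58051)² + (−0.46419)² + (−0.35019)² + (+0.41021)² + (−0.55549)² + (+0.17971)² + (−0.12279)² + (−0.56959)² + (+0.38691)² + (+0.50491)² = 1.92838
Variance = 1.92838 / 9 = 0.21426
SE* = √0.21426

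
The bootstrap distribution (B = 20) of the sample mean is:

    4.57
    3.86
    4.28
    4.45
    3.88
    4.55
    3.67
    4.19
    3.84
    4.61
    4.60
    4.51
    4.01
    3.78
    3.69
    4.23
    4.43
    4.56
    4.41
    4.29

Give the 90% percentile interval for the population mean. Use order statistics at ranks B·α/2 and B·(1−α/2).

Sorted replicates: 3.67, 3.69, 3.78, 3.84, 3.86, 3.88, 4.01, 4.19, 4.23, 4.28, 4.29, 4.41, 4.43, 4.45, 4.51, 4.55, 4.56, 4.57, 4.60, 4.61
α = 0.10; lower rank = 20 × 0.050 = 1; upper rank = 20 × 0.950 = 19.
The 1st smallest replicate is 3.67; the 19th is 4.60.

(3.67, 4.60)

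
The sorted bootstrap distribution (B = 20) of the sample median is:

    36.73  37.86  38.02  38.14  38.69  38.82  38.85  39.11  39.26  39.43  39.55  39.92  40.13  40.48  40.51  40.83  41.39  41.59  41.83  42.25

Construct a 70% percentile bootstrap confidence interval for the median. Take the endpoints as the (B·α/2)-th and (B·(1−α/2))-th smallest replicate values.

α = 0.30; lower rank = 20 × 0.150 = 3; upper rank = 20 × 0.850 = 17.
The 3rd smallest replicate is 38.02; the 17th is 41.39.

(38.02, 41.39)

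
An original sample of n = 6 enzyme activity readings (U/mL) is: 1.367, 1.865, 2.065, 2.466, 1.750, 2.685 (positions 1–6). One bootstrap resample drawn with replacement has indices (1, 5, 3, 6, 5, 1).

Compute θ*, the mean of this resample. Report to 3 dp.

Resample values: 1.367, 1.750, 2.065, 2.685, 1.750, 1.367.
Mean = (1.367 + 1.750 + 2.065 + 2.685 + 1.750 + 1.367) / 6 = 10.9840 / 6 = 1.831

θ* = 1.831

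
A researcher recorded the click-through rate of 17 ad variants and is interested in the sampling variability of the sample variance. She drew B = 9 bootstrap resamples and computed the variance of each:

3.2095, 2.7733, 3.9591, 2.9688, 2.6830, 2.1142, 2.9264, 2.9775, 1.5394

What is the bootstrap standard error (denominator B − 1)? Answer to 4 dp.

SE* = 0.6765

Bootstrap SE is the standard deviation of the 9 replicate variances.
Mean of replicates: (3.2095 + 2.7733 + 3.9591 + 2.9688 + 2.6830 + 2.1142 + 2.9264 + 2.9775 + 1.5394) / 9 = 25.15120 / 9 = 2.79458
Sum of squared deviations: (+0.41492)² + (−0.02128)² + (+1.16452)² + (+0.17422)² + (−0.11158)² + (−0.68038)² + (+0.13182)² + (+0.18292)² + (−1.25518)² = 3.66075
Variance = 3.66075 / 8 = 0.45759
SE* = √0.45759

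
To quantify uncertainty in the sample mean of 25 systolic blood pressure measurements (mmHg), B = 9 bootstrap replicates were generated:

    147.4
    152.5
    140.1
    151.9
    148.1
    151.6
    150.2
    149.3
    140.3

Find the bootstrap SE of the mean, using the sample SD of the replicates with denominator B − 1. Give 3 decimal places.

Bootstrap SE is the standard deviation of the 9 replicate means.
Mean of replicates: (147.4 + 152.5 + 140.1 + 151.9 + 148.1 + 151.6 + 150.2 + 149.3 + 140.3) / 9 = 1331.4000 / 9 = 147.9333
Sum of squared deviations: (−0.5333)² + (+4.5667)² + (−7.8333)² + (+3.9667)² + (+0.1667)² + (+3.6667)² + (+2.2667)² + (+1.3667)² + (−7.6333)² = 176.9800
Variance = 176.9800 / 8 = 22.1225
SE* = √22.1225

SE* = 4.703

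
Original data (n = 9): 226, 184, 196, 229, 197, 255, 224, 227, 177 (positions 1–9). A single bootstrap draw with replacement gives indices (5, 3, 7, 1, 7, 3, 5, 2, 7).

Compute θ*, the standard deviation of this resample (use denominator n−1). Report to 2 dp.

θ* = 16.57

Resample values: 197, 196, 224, 226, 224, 196, 197, 184, 224.
Mean = 207.5556; sum of squared deviations = 2196.2222
s² = 2196.2222 / 8 = 274.5278
s = √274.5278 = 16.57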